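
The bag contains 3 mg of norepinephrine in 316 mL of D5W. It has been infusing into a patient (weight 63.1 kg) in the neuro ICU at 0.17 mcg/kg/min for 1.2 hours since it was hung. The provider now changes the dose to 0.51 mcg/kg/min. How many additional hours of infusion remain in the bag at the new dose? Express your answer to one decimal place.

1.2 hours

Initial rate:
Dose = 0.17 mcg/kg/min × 63.1 kg = 10.727 mcg/min
10.727 mcg/min × 60 min/hr = 643.62 mcg/hr
Concentration = 3 mg ÷ 316 mL = 0.009493671 mg/mL = 9.493671 mcg/mL
Rate = 643.62 mcg/hr ÷ 9.493671 mcg/mL = 67.79464 mL/hr
Volume infused so far = 67.79464 mL/hr × 1.2 hr = 81.35357 mL
Volume remaining = 316 − 81.35357 = 234.6464 mL
New rate:
Dose = 0.51 mcg/kg/min × 63.1 kg = 32.181 mcg/min
32.181 mcg/min × 60 min/hr = 1930.86 mcg/hr
Rate = 1930.86 mcg/hr ÷ 9.493671 mcg/mL = 203.3839 mL/hr
Time remaining = 234.6464 mL ÷ 203.3839 mL/hr = 1.153712 hr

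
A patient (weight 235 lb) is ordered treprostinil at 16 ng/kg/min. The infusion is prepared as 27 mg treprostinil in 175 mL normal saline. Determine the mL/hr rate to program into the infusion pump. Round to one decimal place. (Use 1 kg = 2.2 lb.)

0.7 mL/hr

Weight = 235 lb ÷ 2.2 lb/kg = 106.8182 kg
Dose = 16 ng/kg/min × 106.8182 kg = 1709.091 ng/min
1709.091 ng/min × 60 min/hr = 102545.5 ng/hr
Concentration = 27 mg ÷ 175 mL = 0.1542857 mg/mL = 154285.7 ng/mL
Rate = 102545.5 ng/hr ÷ 154285.7 ng/mL = 0.6646465 mL/hr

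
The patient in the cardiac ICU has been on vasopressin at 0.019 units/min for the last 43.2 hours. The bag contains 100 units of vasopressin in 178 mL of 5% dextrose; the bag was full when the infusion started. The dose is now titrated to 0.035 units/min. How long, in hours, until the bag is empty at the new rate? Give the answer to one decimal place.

24.2 hours

Initial rate:
0.019 units/min × 60 min/hr = 1.14 units/hr
Concentration = 100 units ÷ 178 mL = 0.5617978 units/mL
Rate = 1.14 units/hr ÷ 0.5617978 units/mL = 2.0292 mL/hr
Volume infused so far = 2.0292 mL/hr × 43.2 hr = 87.66144 mL
Volume remaining = 178 − 87.66144 = 90.33856 mL
New rate:
0.035 units/min × 60 min/hr = 2.1 units/hr
Rate = 2.1 units/hr ÷ 0.5617978 units/mL = 3.738 mL/hr
Time remaining = 90.33856 mL ÷ 3.738 mL/hr = 24.16762 hr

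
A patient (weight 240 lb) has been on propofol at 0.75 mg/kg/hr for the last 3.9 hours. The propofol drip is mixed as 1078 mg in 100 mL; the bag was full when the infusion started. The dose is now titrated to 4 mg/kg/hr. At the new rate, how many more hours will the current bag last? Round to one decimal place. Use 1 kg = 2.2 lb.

Initial rate:
Weight = 240 lb ÷ 2.2 lb/kg = 109.0909 kg
Dose = 0.75 mg/kg/hr × 109.0909 kg = 81.81818 mg/hr
Concentration = 1078 mg ÷ 100 mL = 10.78 mg/mL
Rate = 81.81818 mg/hr ÷ 10.78 mg/mL = 7.589813 mL/hr
Volume infused so far = 7.589813 mL/hr × 3.9 hr = 29.60027 mL
Volume remaining = 100 − 29.60027 = 70.39973 mL
New rate:
Dose = 4 mg/kg/hr × 109.0909 kg = 436.3636 mg/hr
Rate = 436.3636 mg/hr ÷ 10.78 mg/mL = 40.479 mL/hr
Time remaining = 70.39973 mL ÷ 40.479 mL/hr = 1.739167 hr

1.7 hours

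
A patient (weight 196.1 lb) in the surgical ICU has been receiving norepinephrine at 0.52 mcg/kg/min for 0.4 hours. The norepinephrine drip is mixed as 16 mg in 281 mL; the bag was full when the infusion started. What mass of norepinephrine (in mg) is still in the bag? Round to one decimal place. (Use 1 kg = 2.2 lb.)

14.9 mg

Weight = 196.1 lb ÷ 2.2 lb/kg = 89.13636 kg
Dose = 0.52 mcg/kg/min × 89.13636 kg = 46.35091 mcg/min
46.35091 mcg/min × 60 min/hr = 2781.055 mcg/hr
Concentration = 16 mg ÷ 281 mL = 0.0569395 mg/mL = 56.9395 mcg/mL
Rate = 2781.055 mcg/hr ÷ 56.9395 mcg/mL = 48.84227 mL/hr
Volume infused = 48.84227 mL/hr × 0.4 hr = 19.53691 mL
Volume remaining = 281 − 19.53691 = 261.4631 mL
Drug remaining = 261.4631 mL × 56.9395 mcg/mL = 14887.58 mcg = 14.88758 mg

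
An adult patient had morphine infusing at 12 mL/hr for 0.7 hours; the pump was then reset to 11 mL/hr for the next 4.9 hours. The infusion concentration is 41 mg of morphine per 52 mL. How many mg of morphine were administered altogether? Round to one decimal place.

Concentration = 41 mg ÷ 52 mL = 0.7884615 mg/mL
Stage 1: 12 mL/hr × 0.7 hr = 8.4 mL → 8.4 mL × 0.7884615 mg/mL = 6.623077 mg
Stage 2: 11 mL/hr × 4.9 hr = 53.9 mL → 53.9 mL × 0.7884615 mg/mL = 42.49808 mg
Total = 6.623077 + 42.49808 = 49.12115 mg

49.1 mg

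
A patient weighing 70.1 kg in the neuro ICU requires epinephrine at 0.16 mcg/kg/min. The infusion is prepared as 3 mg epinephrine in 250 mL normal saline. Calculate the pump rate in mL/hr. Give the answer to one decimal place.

Dose = 0.16 mcg/kg/min × 70.1 kg = 11.216 mcg/min
11.216 mcg/min × 60 min/hr = 672.96 mcg/hr
Concentration = 3 mg ÷ 250 mL = 0.012 mg/mL = 12 mcg/mL
Rate = 672.96 mcg/hr ÷ 12 mcg/mL = 56.08 mL/hr

56.1 mL/hr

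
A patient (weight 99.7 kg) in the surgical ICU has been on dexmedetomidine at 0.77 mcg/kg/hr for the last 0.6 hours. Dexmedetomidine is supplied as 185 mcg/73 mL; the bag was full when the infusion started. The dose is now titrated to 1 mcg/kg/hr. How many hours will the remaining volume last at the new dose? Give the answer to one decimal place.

1.4 hours

Initial rate:
Dose = 0.77 mcg/kg/hr × 99.7 kg = 76.769 mcg/hr
Concentration = 185 mcg ÷ 73 mL = 2.534247 mcg/mL
Rate = 76.769 mcg/hr ÷ 2.534247 mcg/mL = 30.29263 mL/hr
Volume infused so far = 30.29263 mL/hr × 0.6 hr = 18.17558 mL
Volume remaining = 73 − 18.17558 = 54.82442 mL
New rate:
Dose = 1 mcg/kg/hr × 99.7 kg = 99.7 mcg/hr
Rate = 99.7 mcg/hr ÷ 2.534247 mcg/mL = 39.34108 mL/hr
Time remaining = 54.82442 mL ÷ 39.34108 mL/hr = 1.393567 hr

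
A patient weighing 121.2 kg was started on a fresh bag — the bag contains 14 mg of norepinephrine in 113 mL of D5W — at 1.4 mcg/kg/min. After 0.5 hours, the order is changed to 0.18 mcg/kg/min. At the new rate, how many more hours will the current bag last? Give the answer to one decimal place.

Initial rate:
Dose = 1.4 mcg/kg/min × 121.2 kg = 169.68 mcg/min
169.68 mcg/min × 60 min/hr = 10180.8 mcg/hr
Concentration = 14 mg ÷ 113 mL = 0.1238938 mg/mL = 123.8938 mcg/mL
Rate = 10180.8 mcg/hr ÷ 123.8938 mcg/mL = 82.1736 mL/hr
Volume infused so far = 82.1736 mL/hr × 0.5 hr = 41.0868 mL
Volume remaining = 113 − 41.0868 = 71.9132 mL
New rate:
Dose = 0.18 mcg/kg/min × 121.2 kg = 21.816 mcg/min
21.816 mcg/min × 60 min/hr = 1308.96 mcg/hr
Rate = 1308.96 mcg/hr ÷ 123.8938 mcg/mL = 10.56518 mL/hr
Time remaining = 71.9132 mL ÷ 10.56518 mL/hr = 6.806625 hr

6.8 hours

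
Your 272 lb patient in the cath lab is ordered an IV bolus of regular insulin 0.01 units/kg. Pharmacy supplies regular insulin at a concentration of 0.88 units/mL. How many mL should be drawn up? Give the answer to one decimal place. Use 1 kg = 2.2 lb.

Weight = 272 lb ÷ 2.2 lb/kg = 123.6364 kg
Dose = 0.01 units/kg × 123.6364 kg = 1.236364 units
Volume = 1.236364 units ÷ 0.88 units/mL = 1.404959 mL

1.4 mL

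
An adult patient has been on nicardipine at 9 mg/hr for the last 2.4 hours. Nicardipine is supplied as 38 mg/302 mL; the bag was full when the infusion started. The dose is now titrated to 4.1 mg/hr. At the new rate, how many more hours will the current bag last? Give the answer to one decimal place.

Initial rate:
Concentration = 38 mg ÷ 302 mL = 0.1258278 mg/mL
Rate = 9 mg/hr ÷ 0.1258278 mg/mL = 71.52632 mL/hr
Volume infused so far = 71.52632 mL/hr × 2.4 hr = 171.6632 mL
Volume remaining = 302 − 171.6632 = 130.3368 mL
New rate:
Rate = 4.1 mg/hr ÷ 0.1258278 mg/mL = 32.58421 mL/hr
Time remaining = 130.3368 mL ÷ 32.58421 mL/hr = 4 hr

4.0 hours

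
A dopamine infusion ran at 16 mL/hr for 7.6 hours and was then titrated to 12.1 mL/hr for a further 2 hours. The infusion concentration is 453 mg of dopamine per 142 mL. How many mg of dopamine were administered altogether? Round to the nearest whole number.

Concentration = 453 mg ÷ 142 mL = 3.190141 mg/mL
Stage 1: 16 mL/hr × 7.6 hr = 121.6 mL → 121.6 mL × 3.190141 mg/mL = 387.9211 mg
Stage 2: 12.1 mL/hr × 2 hr = 24.2 mL → 24.2 mL × 3.190141 mg/mL = 77.20141 mg
Total = 387.9211 + 77.20141 = 465.1225 mg

465 mg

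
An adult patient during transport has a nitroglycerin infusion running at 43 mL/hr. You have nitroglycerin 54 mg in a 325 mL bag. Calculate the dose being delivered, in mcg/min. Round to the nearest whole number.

119 mcg/min

Concentration = 54 mg ÷ 325 mL = 0.1661538 mg/mL = 166.1538 mcg/mL
Drug rate = 43 mL/hr × 166.1538 mcg/mL = 7144.615 mcg/hr
7144.615 mcg/hr ÷ 60 min/hr = 119.0769 mcg/min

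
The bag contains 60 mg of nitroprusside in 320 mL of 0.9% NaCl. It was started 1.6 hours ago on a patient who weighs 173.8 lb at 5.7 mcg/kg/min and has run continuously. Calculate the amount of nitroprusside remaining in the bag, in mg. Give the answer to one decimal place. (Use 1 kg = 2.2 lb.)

Weight = 173.8 lb ÷ 2.2 lb/kg = 79 kg
Dose = 5.7 mcg/kg/min × 79 kg = 450.3 mcg/min
450.3 mcg/min × 60 min/hr = 27018 mcg/hr
Concentration = 60 mg ÷ 320 mL = 0.1875 mg/mL = 187.5 mcg/mL
Rate = 27018 mcg/hr ÷ 187.5 mcg/mL = 144.096 mL/hr
Volume infused = 144.096 mL/hr × 1.6 hr = 230.5536 mL
Volume remaining = 320 − 230.5536 = 89.4464 mL
Drug remaining = 89.4464 mL × 187.5 mcg/mL = 16771.2 mcg = 16.7712 mg

16.8 mg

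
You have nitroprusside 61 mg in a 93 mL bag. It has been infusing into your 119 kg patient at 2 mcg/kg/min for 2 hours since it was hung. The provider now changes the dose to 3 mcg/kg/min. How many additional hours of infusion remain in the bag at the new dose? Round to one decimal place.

Initial rate:
Dose = 2 mcg/kg/min × 119 kg = 238 mcg/min
238 mcg/min × 60 min/hr = 14280 mcg/hr
Concentration = 61 mg ÷ 93 mL = 0.655914 mg/mL = 655.914 mcg/mL
Rate = 14280 mcg/hr ÷ 655.914 mcg/mL = 21.77115 mL/hr
Volume infused so far = 21.77115 mL/hr × 2 hr = 43.5423 mL
Volume remaining = 93 − 43.5423 = 49.4577 mL
New rate:
Dose = 3 mcg/kg/min × 119 kg = 357 mcg/min
357 mcg/min × 60 min/hr = 21420 mcg/hr
Rate = 21420 mcg/hr ÷ 655.914 mcg/mL = 32.65672 mL/hr
Time remaining = 49.4577 mL ÷ 32.65672 mL/hr = 1.514472 hr

1.5 hours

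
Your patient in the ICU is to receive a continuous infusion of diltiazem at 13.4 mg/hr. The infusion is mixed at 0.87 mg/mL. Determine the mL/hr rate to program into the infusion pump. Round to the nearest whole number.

Rate = 13.4 mg/hr ÷ 0.87 mg/mL = 15.4023 mL/hr

15 mL/hr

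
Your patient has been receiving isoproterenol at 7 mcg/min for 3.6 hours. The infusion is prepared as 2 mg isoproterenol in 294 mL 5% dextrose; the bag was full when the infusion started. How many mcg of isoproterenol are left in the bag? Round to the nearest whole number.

488 mcg

7 mcg/min × 60 min/hr = 420 mcg/hr
Concentration = 2 mg ÷ 294 mL = 0.006802721 mg/mL = 6.802721 mcg/mL
Rate = 420 mcg/hr ÷ 6.802721 mcg/mL = 61.74 mL/hr
Volume infused = 61.74 mL/hr × 3.6 hr = 222.264 mL
Volume remaining = 294 − 222.264 = 71.736 mL
Drug remaining = 71.736 mL × 6.802721 mcg/mL = 488 mcg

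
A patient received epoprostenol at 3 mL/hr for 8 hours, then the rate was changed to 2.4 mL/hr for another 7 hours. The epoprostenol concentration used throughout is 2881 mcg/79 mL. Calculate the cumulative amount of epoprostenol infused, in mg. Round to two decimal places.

Concentration = 2881 mcg ÷ 79 mL = 36.46835 mcg/mL
Stage 1: 3 mL/hr × 8 hr = 24 mL → 24 mL × 36.46835 mcg/mL = 875.2405 mcg
Stage 2: 2.4 mL/hr × 7 hr = 16.8 mL → 16.8 mL × 36.46835 mcg/mL = 612.6684 mcg
Total = 875.2405 + 612.6684 = 1487.909 mcg = 1.487909 mg

1.49 mg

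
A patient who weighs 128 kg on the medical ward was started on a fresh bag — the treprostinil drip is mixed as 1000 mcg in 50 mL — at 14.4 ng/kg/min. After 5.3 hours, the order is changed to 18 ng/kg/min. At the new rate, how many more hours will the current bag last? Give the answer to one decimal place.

3.0 hours

Initial rate:
Dose = 14.4 ng/kg/min × 128 kg = 1843.2 ng/min
1843.2 ng/min × 60 min/hr = 110592 ng/hr
Concentration = 1000 mcg ÷ 50 mL = 20 mcg/mL = 20000 ng/mL
Rate = 110592 ng/hr ÷ 20000 ng/mL = 5.5296 mL/hr
Volume infused so far = 5.5296 mL/hr × 5.3 hr = 29.30688 mL
Volume remaining = 50 − 29.30688 = 20.69312 mL
New rate:
Dose = 18 ng/kg/min × 128 kg = 2304 ng/min
2304 ng/min × 60 min/hr = 138240 ng/hr
Rate = 138240 ng/hr ÷ 20000 ng/mL = 6.912 mL/hr
Time remaining = 20.69312 mL ÷ 6.912 mL/hr = 2.993796 hr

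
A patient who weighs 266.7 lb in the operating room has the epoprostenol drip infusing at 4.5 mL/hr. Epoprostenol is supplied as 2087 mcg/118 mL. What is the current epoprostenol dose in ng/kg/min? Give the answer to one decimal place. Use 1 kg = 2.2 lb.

Weight = 266.7 lb ÷ 2.2 lb/kg = 121.2273 kg
Concentration = 2087 mcg ÷ 118 mL = 17.68644 mcg/mL = 17686.44 ng/mL
Drug rate = 4.5 mL/hr × 17686.44 ng/mL = 79588.98 ng/hr
79588.98 ng/hr ÷ 60 min/hr = 1326.483 ng/min
1326.483 ng/min ÷ 121.2273 kg = 10.94212 ng/kg/min

10.9 ng/kg/min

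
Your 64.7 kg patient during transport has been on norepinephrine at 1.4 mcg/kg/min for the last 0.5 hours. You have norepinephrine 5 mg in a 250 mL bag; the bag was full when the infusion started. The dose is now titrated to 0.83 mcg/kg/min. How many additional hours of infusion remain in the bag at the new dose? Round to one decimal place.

Initial rate:
Dose = 1.4 mcg/kg/min × 64.7 kg = 90.58 mcg/min
90.58 mcg/min × 60 min/hr = 5434.8 mcg/hr
Concentration = 5 mg ÷ 250 mL = 0.02 mg/mL = 20 mcg/mL
Rate = 5434.8 mcg/hr ÷ 20 mcg/mL = 271.74 mL/hr
Volume infused so far = 271.74 mL/hr × 0.5 hr = 135.87 mL
Volume remaining = 250 − 135.87 = 114.13 mL
New rate:
Dose = 0.83 mcg/kg/min × 64.7 kg = 53.701 mcg/min
53.701 mcg/min × 60 min/hr = 3222.06 mcg/hr
Rate = 3222.06 mcg/hr ÷ 20 mcg/mL = 161.103 mL/hr
Time remaining = 114.13 mL ÷ 161.103 mL/hr = 0.7084288 hr

0.7 hours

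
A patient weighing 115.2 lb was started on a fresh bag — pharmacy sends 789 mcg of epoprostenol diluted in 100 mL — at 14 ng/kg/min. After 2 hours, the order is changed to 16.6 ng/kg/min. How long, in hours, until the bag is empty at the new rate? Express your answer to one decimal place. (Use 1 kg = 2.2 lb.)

Initial rate:
Weight = 115.2 lb ÷ 2.2 lb/kg = 52.36364 kg
Dose = 14 ng/kg/min × 52.36364 kg = 733.0909 ng/min
733.0909 ng/min × 60 min/hr = 43985.45 ng/hr
Concentration = 789 mcg ÷ 100 mL = 7.89 mcg/mL = 7890 ng/mL
Rate = 43985.45 ng/hr ÷ 7890 ng/mL = 5.574836 mL/hr
Volume infused so far = 5.574836 mL/hr × 2 hr = 11.14967 mL
Volume remaining = 100 − 11.14967 = 88.85033 mL
New rate:
Dose = 16.6 ng/kg/min × 52.36364 kg = 869.2364 ng/min
869.2364 ng/min × 60 min/hr = 52154.18 ng/hr
Rate = 52154.18 ng/hr ÷ 7890 ng/mL = 6.610162 mL/hr
Time remaining = 88.85033 mL ÷ 6.610162 mL/hr = 13.44147 hr

13.4 hours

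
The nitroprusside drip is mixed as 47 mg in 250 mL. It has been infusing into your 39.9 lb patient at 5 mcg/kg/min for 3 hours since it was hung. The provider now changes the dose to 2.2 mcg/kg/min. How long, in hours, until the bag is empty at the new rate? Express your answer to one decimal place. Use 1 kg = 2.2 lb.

Initial rate:
Weight = 39.9 lb ÷ 2.2 lb/kg = 18.13636 kg
Dose = 5 mcg/kg/min × 18.13636 kg = 90.68182 mcg/min
90.68182 mcg/min × 60 min/hr = 5440.909 mcg/hr
Concentration = 47 mg ÷ 250 mL = 0.188 mg/mL = 188 mcg/mL
Rate = 5440.909 mcg/hr ÷ 188 mcg/mL = 28.94101 mL/hr
Volume infused so far = 28.94101 mL/hr × 3 hr = 86.82302 mL
Volume remaining = 250 − 86.82302 = 163.177 mL
New rate:
Dose = 2.2 mcg/kg/min × 18.13636 kg = 39.9 mcg/min
39.9 mcg/min × 60 min/hr = 2394 mcg/hr
Rate = 2394 mcg/hr ÷ 188 mcg/mL = 12.73404 mL/hr
Time remaining = 163.177 mL ÷ 12.73404 mL/hr = 12.81423 hr

12.8 hours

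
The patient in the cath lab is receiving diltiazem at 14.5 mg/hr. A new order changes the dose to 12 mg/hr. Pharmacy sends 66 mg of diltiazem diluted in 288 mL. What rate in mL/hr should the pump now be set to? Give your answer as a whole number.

Concentration = 66 mg ÷ 288 mL = 0.2291667 mg/mL
Rate = 12 mg/hr ÷ 0.2291667 mg/mL = 52.36364 mL/hr

52 mL/hr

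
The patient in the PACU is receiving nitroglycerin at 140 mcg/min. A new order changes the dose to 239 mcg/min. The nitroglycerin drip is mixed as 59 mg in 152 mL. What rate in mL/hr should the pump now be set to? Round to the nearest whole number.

239 mcg/min × 60 min/hr = 14340 mcg/hr
Concentration = 59 mg ÷ 152 mL = 0.3881579 mg/mL = 388.1579 mcg/mL
Rate = 14340 mcg/hr ÷ 388.1579 mcg/mL = 36.94373 mL/hr

37 mL/hr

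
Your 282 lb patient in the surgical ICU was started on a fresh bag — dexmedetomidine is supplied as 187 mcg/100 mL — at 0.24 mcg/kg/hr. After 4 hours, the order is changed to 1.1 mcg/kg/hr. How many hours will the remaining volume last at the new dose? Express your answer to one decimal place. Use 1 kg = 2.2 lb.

0.5 hours

Initial rate:
Weight = 282 lb ÷ 2.2 lb/kg = 128.1818 kg
Dose = 0.24 mcg/kg/hr × 128.1818 kg = 30.76364 mcg/hr
Concentration = 187 mcg ÷ 100 mL = 1.87 mcg/mL
Rate = 30.76364 mcg/hr ÷ 1.87 mcg/mL = 16.45114 mL/hr
Volume infused so far = 16.45114 mL/hr × 4 hr = 65.80457 mL
Volume remaining = 100 − 65.80457 = 34.19543 mL
New rate:
Dose = 1.1 mcg/kg/hr × 128.1818 kg = 141 mcg/hr
Rate = 141 mcg/hr ÷ 1.87 mcg/mL = 75.40107 mL/hr
Time remaining = 34.19543 mL ÷ 75.40107 mL/hr = 0.4535139 hr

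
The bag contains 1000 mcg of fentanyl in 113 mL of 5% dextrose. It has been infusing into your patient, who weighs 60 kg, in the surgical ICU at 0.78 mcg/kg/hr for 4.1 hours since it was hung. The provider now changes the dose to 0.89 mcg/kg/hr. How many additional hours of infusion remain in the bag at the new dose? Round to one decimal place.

Initial rate:
Dose = 0.78 mcg/kg/hr × 60 kg = 46.8 mcg/hr
Concentration = 1000 mcg ÷ 113 mL = 8.849558 mcg/mL
Rate = 46.8 mcg/hr ÷ 8.849558 mcg/mL = 5.2884 mL/hr
Volume infused so far = 5.2884 mL/hr × 4.1 hr = 21.68244 mL
Volume remaining = 113 − 21.68244 = 91.31756 mL
New rate:
Dose = 0.89 mcg/kg/hr × 60 kg = 53.4 mcg/hr
Rate = 53.4 mcg/hr ÷ 8.849558 mcg/mL = 6.0342 mL/hr
Time remaining = 91.31756 mL ÷ 6.0342 mL/hr = 15.13333 hr

15.1 hours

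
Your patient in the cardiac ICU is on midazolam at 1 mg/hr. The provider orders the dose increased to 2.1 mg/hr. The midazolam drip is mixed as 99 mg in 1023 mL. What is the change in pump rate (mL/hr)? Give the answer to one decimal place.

11.4 mL/hr

At the current dose:
Concentration = 99 mg ÷ 1023 mL = 0.09677419 mg/mL
Rate = 1 mg/hr ÷ 0.09677419 mg/mL = 10.33333 mL/hr
At the new dose:
Rate = 2.1 mg/hr ÷ 0.09677419 mg/mL = 21.7 mL/hr
Change = 21.7 − 10.33333 = 11.36667 mL/hr → 11.36667 mL/hr increase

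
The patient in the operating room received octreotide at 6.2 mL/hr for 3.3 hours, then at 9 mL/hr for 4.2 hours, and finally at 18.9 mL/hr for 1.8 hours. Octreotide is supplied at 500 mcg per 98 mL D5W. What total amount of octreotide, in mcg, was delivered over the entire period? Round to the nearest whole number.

Concentration = 500 mcg ÷ 98 mL = 5.102041 mcg/mL
Stage 1: 6.2 mL/hr × 3.3 hr = 20.46 mL → 20.46 mL × 5.102041 mcg/mL = 104.3878 mcg
Stage 2: 9 mL/hr × 4.2 hr = 37.8 mL → 37.8 mL × 5.102041 mcg/mL = 192.8571 mcg
Stage 3: 18.9 mL/hr × 1.8 hr = 34.02 mL → 34.02 mL × 5.102041 mcg/mL = 173.5714 mcg
Total = 104.3878 + 192.8571 + 173.5714 = 470.8163 mcg

471 mcg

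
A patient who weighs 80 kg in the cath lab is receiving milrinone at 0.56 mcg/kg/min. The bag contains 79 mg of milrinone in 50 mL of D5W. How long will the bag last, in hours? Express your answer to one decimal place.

29.4 hours

Dose = 0.56 mcg/kg/min × 80 kg = 44.8 mcg/min
44.8 mcg/min × 60 min/hr = 2688 mcg/hr
Concentration = 79 mg ÷ 50 mL = 1.58 mg/mL = 1580 mcg/mL
Rate = 2688 mcg/hr ÷ 1580 mcg/mL = 1.701266 mL/hr
Duration = 50 mL ÷ 1.701266 mL/hr = 29.38988 hr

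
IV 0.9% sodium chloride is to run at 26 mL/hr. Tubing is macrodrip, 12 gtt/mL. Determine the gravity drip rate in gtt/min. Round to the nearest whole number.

26 mL/hr ÷ 60 min/hr = 0.4333333 mL/min
0.4333333 mL/min × 12 gtt/mL = 5.2 gtt/min

5 gtt/min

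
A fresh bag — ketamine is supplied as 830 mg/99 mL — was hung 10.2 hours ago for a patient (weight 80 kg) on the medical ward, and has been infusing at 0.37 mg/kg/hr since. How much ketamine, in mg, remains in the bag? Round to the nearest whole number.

528 mg

Dose = 0.37 mg/kg/hr × 80 kg = 29.6 mg/hr
Concentration = 830 mg ÷ 99 mL = 8.383838 mg/mL
Rate = 29.6 mg/hr ÷ 8.383838 mg/mL = 3.530602 mL/hr
Volume infused = 3.530602 mL/hr × 10.2 hr = 36.01214 mL
Volume remaining = 99 − 36.01214 = 62.98786 mL
Drug remaining = 62.98786 mL × 8.383838 mg/mL = 528.08 mg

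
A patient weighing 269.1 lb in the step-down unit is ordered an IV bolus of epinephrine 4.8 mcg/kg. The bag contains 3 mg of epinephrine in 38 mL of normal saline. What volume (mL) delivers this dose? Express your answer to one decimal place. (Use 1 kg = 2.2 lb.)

7.4 mL

Weight = 269.1 lb ÷ 2.2 lb/kg = 122.3182 kg
Dose = 4.8 mcg/kg × 122.3182 kg = 587.1273 mcg
Concentration = 3 mg ÷ 38 mL = 0.07894737 mg/mL = 78.94737 mcg/mL
Volume = 587.1273 mcg ÷ 78.94737 mcg/mL = 7.436945 mL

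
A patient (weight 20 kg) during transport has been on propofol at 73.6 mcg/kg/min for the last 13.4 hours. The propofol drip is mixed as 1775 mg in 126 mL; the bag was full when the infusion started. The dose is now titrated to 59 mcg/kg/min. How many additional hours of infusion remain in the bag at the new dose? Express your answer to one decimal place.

Initial rate:
Dose = 73.6 mcg/kg/min × 20 kg = 1472 mcg/min
1472 mcg/min × 60 min/hr = 88320 mcg/hr
Concentration = 1775 mg ÷ 126 mL = 14.0873 mg/mL = 14087.3 mcg/mL
Rate = 88320 mcg/hr ÷ 14087.3 mcg/mL = 6.269476 mL/hr
Volume infused so far = 6.269476 mL/hr × 13.4 hr = 84.01098 mL
Volume remaining = 126 − 84.01098 = 41.98902 mL
New rate:
Dose = 59 mcg/kg/min × 20 kg = 1180 mcg/min
1180 mcg/min × 60 min/hr = 70800 mcg/hr
Rate = 70800 mcg/hr ÷ 14087.3 mcg/mL = 5.025803 mL/hr
Time remaining = 41.98902 mL ÷ 5.025803 mL/hr = 8.354689 hr

8.4 hours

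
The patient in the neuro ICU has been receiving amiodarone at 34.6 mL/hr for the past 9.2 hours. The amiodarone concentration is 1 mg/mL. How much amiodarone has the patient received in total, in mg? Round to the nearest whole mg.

318 mg

Drug rate = 34.6 mL/hr × 1 mg/mL = 34.6 mg/hr
Total = 34.6 mg/hr × 9.2 hr = 318.32 mg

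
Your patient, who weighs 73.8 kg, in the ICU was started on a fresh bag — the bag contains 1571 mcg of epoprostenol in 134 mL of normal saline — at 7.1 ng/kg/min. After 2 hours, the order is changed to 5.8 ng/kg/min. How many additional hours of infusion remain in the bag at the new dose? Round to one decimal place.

Initial rate:
Dose = 7.1 ng/kg/min × 73.8 kg = 523.98 ng/min
523.98 ng/min × 60 min/hr = 31438.8 ng/hr
Concentration = 1571 mcg ÷ 134 mL = 11.72388 mcg/mL = 11723.88 ng/mL
Rate = 31438.8 ng/hr ÷ 11723.88 ng/mL = 2.681604 mL/hr
Volume infused so far = 2.681604 mL/hr × 2 hr = 5.363207 mL
Volume remaining = 134 − 5.363207 = 128.6368 mL
New rate:
Dose = 5.8 ng/kg/min × 73.8 kg = 428.04 ng/min
428.04 ng/min × 60 min/hr = 25682.4 ng/hr
Rate = 25682.4 ng/hr ÷ 11723.88 ng/mL = 2.190606 mL/hr
Time remaining = 128.6368 mL ÷ 2.190606 mL/hr = 58.72202 hr

58.7 hours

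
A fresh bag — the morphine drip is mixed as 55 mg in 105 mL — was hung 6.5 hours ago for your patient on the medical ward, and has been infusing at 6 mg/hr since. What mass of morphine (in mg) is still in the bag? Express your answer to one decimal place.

Concentration = 55 mg ÷ 105 mL = 0.5238095 mg/mL
Rate = 6 mg/hr ÷ 0.5238095 mg/mL = 11.45455 mL/hr
Volume infused = 11.45455 mL/hr × 6.5 hr = 74.45455 mL
Volume remaining = 105 − 74.45455 = 30.54545 mL
Drug remaining = 30.54545 mL × 0.5238095 mg/mL = 16 mg

16.0 mg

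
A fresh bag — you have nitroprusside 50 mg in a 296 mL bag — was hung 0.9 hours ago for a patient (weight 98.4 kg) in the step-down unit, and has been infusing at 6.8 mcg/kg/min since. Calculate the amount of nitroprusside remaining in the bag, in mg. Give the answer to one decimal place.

Dose = 6.8 mcg/kg/min × 98.4 kg = 669.12 mcg/min
669.12 mcg/min × 60 min/hr = 40147.2 mcg/hr
Concentration = 50 mg ÷ 296 mL = 0.1689189 mg/mL = 168.9189 mcg/mL
Rate = 40147.2 mcg/hr ÷ 168.9189 mcg/mL = 237.6714 mL/hr
Volume infused = 237.6714 mL/hr × 0.9 hr = 213.9043 mL
Volume remaining = 296 − 213.9043 = 82.09572 mL
Drug remaining = 82.09572 mL × 168.9189 mcg/mL = 13867.52 mcg = 13.86752 mg

13.9 mg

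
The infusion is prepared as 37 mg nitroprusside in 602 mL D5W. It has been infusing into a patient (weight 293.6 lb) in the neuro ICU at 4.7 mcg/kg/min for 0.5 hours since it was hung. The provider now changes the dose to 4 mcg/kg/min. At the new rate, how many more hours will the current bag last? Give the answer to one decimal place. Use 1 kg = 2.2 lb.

Initial rate:
Weight = 293.6 lb ÷ 2.2 lb/kg = 133.4545 kg
Dose = 4.7 mcg/kg/min × 133.4545 kg = 627.2364 mcg/min
627.2364 mcg/min × 60 min/hr = 37634.18 mcg/hr
Concentration = 37 mg ÷ 602 mL = 0.06146179 mg/mL = 61.46179 mcg/mL
Rate = 37634.18 mcg/hr ÷ 61.46179 mcg/mL = 612.3183 mL/hr
Volume infused so far = 612.3183 mL/hr × 0.5 hr = 306.1592 mL
Volume remaining = 602 − 306.1592 = 295.8408 mL
New rate:
Dose = 4 mcg/kg/min × 133.4545 kg = 533.8182 mcg/min
533.8182 mcg/min × 60 min/hr = 32029.09 mcg/hr
Rate = 32029.09 mcg/hr ÷ 61.46179 mcg/mL = 521.122 mL/hr
Time remaining = 295.8408 mL ÷ 521.122 mL/hr = 0.5676998 hr

0.6 hours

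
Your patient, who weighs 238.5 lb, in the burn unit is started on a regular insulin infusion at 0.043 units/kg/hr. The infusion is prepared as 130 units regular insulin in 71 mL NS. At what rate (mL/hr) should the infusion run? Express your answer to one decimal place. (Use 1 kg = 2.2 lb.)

Weight = 238.5 lb ÷ 2.2 lb/kg = 108.4091 kg
Dose = 0.043 units/kg/hr × 108.4091 kg = 4.661591 units/hr
Concentration = 130 units ÷ 71 mL = 1.830986 units/mL
Rate = 4.661591 units/hr ÷ 1.830986 units/mL = 2.545946 mL/hr

2.5 mL/hr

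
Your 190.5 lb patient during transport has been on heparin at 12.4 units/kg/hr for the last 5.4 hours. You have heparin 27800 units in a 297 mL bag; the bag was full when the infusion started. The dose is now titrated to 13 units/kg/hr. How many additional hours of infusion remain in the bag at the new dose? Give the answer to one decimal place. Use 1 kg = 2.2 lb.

Initial rate:
Weight = 190.5 lb ÷ 2.2 lb/kg = 86.59091 kg
Dose = 12.4 units/kg/hr × 86.59091 kg = 1073.727 units/hr
Concentration = 27800 units ÷ 297 mL = 93.60269 units/mL
Rate = 1073.727 units/hr ÷ 93.60269 units/mL = 11.47112 mL/hr
Volume infused so far = 11.47112 mL/hr × 5.4 hr = 61.94402 mL
Volume remaining = 297 − 61.94402 = 235.056 mL
New rate:
Dose = 13 units/kg/hr × 86.59091 kg = 1125.682 units/hr
Rate = 1125.682 units/hr ÷ 93.60269 units/mL = 12.02617 mL/hr
Time remaining = 235.056 mL ÷ 12.02617 mL/hr = 19.54537 hr

19.5 hours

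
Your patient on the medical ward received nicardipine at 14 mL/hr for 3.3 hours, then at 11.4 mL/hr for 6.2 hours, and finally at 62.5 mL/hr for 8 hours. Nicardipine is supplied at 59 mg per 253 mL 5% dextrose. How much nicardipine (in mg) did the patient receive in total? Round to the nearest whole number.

144 mg

Concentration = 59 mg ÷ 253 mL = 0.2332016 mg/mL
Stage 1: 14 mL/hr × 3.3 hr = 46.2 mL → 46.2 mL × 0.2332016 mg/mL = 10.77391 mg
Stage 2: 11.4 mL/hr × 6.2 hr = 70.68 mL → 70.68 mL × 0.2332016 mg/mL = 16.48269 mg
Stage 3: 62.5 mL/hr × 8 hr = 500 mL → 500 mL × 0.2332016 mg/mL = 116.6008 mg
Total = 10.77391 + 16.48269 + 116.6008 = 143.8574 mg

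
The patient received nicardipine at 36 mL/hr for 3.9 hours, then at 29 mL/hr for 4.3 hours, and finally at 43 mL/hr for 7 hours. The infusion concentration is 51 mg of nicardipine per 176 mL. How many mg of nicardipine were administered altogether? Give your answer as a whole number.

164 mg

Concentration = 51 mg ÷ 176 mL = 0.2897727 mg/mL
Stage 1: 36 mL/hr × 3.9 hr = 140.4 mL → 140.4 mL × 0.2897727 mg/mL = 40.68409 mg
Stage 2: 29 mL/hr × 4.3 hr = 124.7 mL → 124.7 mL × 0.2897727 mg/mL = 36.13466 mg
Stage 3: 43 mL/hr × 7 hr = 301 mL → 301 mL × 0.2897727 mg/mL = 87.22159 mg
Total = 40.68409 + 36.13466 + 87.22159 = 164.0403 mg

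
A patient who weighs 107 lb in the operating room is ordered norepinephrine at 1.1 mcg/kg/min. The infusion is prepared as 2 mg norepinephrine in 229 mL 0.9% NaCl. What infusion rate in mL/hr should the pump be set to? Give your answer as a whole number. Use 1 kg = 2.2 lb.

368 mL/hr

Weight = 107 lb ÷ 2.2 lb/kg = 48.63636 kg
Dose = 1.1 mcg/kg/min × 48.63636 kg = 53.5 mcg/min
53.5 mcg/min × 60 min/hr = 3210 mcg/hr
Concentration = 2 mg ÷ 229 mL = 0.008733624 mg/mL = 8.733624 mcg/mL
Rate = 3210 mcg/hr ÷ 8.733624 mcg/mL = 367.545 mL/hr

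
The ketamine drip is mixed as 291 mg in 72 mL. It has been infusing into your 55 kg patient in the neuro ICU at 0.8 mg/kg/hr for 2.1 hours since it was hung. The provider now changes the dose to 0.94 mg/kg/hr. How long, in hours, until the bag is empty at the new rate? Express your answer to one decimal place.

3.8 hours

Initial rate:
Dose = 0.8 mg/kg/hr × 55 kg = 44 mg/hr
Concentration = 291 mg ÷ 72 mL = 4.041667 mg/mL
Rate = 44 mg/hr ÷ 4.041667 mg/mL = 10.8866 mL/hr
Volume infused so far = 10.8866 mL/hr × 2.1 hr = 22.86186 mL
Volume remaining = 72 − 22.86186 = 49.13814 mL
New rate:
Dose = 0.94 mg/kg/hr × 55 kg = 51.7 mg/hr
Rate = 51.7 mg/hr ÷ 4.041667 mg/mL = 12.79175 mL/hr
Time remaining = 49.13814 mL ÷ 12.79175 mL/hr = 3.841393 hr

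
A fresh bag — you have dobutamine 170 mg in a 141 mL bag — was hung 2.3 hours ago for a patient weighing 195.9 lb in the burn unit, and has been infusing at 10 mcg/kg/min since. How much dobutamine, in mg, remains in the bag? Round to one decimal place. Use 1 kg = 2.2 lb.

Weight = 195.9 lb ÷ 2.2 lb/kg = 89.04545 kg
Dose = 10 mcg/kg/min × 89.04545 kg = 890.4545 mcg/min
890.4545 mcg/min × 60 min/hr = 53427.27 mcg/hr
Concentration = 170 mg ÷ 141 mL = 1.205674 mg/mL = 1205.674 mcg/mL
Rate = 53427.27 mcg/hr ÷ 1205.674 mcg/mL = 44.31321 mL/hr
Volume infused = 44.31321 mL/hr × 2.3 hr = 101.9204 mL
Volume remaining = 141 − 101.9204 = 39.07962 mL
Drug remaining = 39.07962 mL × 1205.674 mcg/mL = 47117.27 mcg = 47.11727 mg

47.1 mg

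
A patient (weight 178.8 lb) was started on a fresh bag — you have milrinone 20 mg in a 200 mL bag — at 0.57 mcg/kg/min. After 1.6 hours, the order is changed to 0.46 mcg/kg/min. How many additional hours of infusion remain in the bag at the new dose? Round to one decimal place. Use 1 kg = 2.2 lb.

Initial rate:
Weight = 178.8 lb ÷ 2.2 lb/kg = 81.27273 kg
Dose = 0.57 mcg/kg/min × 81.27273 kg = 46.32545 mcg/min
46.32545 mcg/min × 60 min/hr = 2779.527 mcg/hr
Concentration = 20 mg ÷ 200 mL = 0.1 mg/mL = 100 mcg/mL
Rate = 2779.527 mcg/hr ÷ 100 mcg/mL = 27.79527 mL/hr
Volume infused so far = 27.79527 mL/hr × 1.6 hr = 44.47244 mL
Volume remaining = 200 − 44.47244 = 155.5276 mL
New rate:
Dose = 0.46 mcg/kg/min × 81.27273 kg = 37.38545 mcg/min
37.38545 mcg/min × 60 min/hr = 2243.127 mcg/hr
Rate = 2243.127 mcg/hr ÷ 100 mcg/mL = 22.43127 mL/hr
Time remaining = 155.5276 mL ÷ 22.43127 mL/hr = 6.933515 hr

6.9 hours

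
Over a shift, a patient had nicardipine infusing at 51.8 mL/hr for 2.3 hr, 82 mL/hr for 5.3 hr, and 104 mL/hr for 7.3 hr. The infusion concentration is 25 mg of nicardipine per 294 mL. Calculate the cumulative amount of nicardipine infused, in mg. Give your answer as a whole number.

112 mg

Concentration = 25 mg ÷ 294 mL = 0.08503401 mg/mL
Stage 1: 51.8 mL/hr × 2.3 hr = 119.14 mL → 119.14 mL × 0.08503401 mg/mL = 10.13095 mg
Stage 2: 82 mL/hr × 5.3 hr = 434.6 mL → 434.6 mL × 0.08503401 mg/mL = 36.95578 mg
Stage 3: 104 mL/hr × 7.3 hr = 759.2 mL → 759.2 mL × 0.08503401 mg/mL = 64.55782 mg
Total = 10.13095 + 36.95578 + 64.55782 = 111.6446 mg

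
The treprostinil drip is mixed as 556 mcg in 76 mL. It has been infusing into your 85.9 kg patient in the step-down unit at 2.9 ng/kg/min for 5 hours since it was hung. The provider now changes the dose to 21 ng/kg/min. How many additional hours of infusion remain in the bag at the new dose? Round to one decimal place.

Initial rate:
Dose = 2.9 ng/kg/min × 85.9 kg = 249.11 ng/min
249.11 ng/min × 60 min/hr = 14946.6 ng/hr
Concentration = 556 mcg ÷ 76 mL = 7.315789 mcg/mL = 7315.789 ng/mL
Rate = 14946.6 ng/hr ÷ 7315.789 ng/mL = 2.04306 mL/hr
Volume infused so far = 2.04306 mL/hr × 5 hr = 10.2153 mL
Volume remaining = 76 − 10.2153 = 65.7847 mL
New rate:
Dose = 21 ng/kg/min × 85.9 kg = 1803.9 ng/min
1803.9 ng/min × 60 min/hr = 108234 ng/hr
Rate = 108234 ng/hr ÷ 7315.789 ng/mL = 14.79458 mL/hr
Time remaining = 65.7847 mL ÷ 14.79458 mL/hr = 4.446542 hr

4.4 hours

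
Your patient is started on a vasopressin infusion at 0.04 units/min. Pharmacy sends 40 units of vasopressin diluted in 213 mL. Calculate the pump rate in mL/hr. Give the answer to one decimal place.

0.04 units/min × 60 min/hr = 2.4 units/hr
Concentration = 40 units ÷ 213 mL = 0.1877934 units/mL
Rate = 2.4 units/hr ÷ 0.1877934 units/mL = 12.78 mL/hr

12.8 mL/hr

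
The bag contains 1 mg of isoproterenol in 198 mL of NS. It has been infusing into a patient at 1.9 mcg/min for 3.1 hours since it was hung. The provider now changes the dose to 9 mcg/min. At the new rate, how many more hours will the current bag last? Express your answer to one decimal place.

Initial rate:
1.9 mcg/min × 60 min/hr = 114 mcg/hr
Concentration = 1 mg ÷ 198 mL = 0.005050505 mg/mL = 5.050505 mcg/mL
Rate = 114 mcg/hr ÷ 5.050505 mcg/mL = 22.572 mL/hr
Volume infused so far = 22.572 mL/hr × 3.1 hr = 69.9732 mL
Volume remaining = 198 − 69.9732 = 128.0268 mL
New rate:
9 mcg/min × 60 min/hr = 540 mcg/hr
Rate = 540 mcg/hr ÷ 5.050505 mcg/mL = 106.92 mL/hr
Time remaining = 128.0268 mL ÷ 106.92 mL/hr = 1.197407 hr

1.2 hours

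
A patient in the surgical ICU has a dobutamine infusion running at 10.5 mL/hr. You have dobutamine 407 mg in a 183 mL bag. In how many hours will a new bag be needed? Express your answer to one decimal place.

17.4 hours

Duration = 183 mL ÷ 10.5 mL/hr = 17.42857 hr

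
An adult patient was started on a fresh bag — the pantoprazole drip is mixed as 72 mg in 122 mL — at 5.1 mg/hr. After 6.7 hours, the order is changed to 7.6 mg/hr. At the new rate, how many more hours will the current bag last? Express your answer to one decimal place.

5.0 hours

Initial rate:
Concentration = 72 mg ÷ 122 mL = 0.5901639 mg/mL
Rate = 5.1 mg/hr ÷ 0.5901639 mg/mL = 8.641667 mL/hr
Volume infused so far = 8.641667 mL/hr × 6.7 hr = 57.89917 mL
Volume remaining = 122 − 57.89917 = 64.10083 mL
New rate:
Rate = 7.6 mg/hr ÷ 0.5901639 mg/mL = 12.87778 mL/hr
Time remaining = 64.10083 mL ÷ 12.87778 mL/hr = 4.977632 hr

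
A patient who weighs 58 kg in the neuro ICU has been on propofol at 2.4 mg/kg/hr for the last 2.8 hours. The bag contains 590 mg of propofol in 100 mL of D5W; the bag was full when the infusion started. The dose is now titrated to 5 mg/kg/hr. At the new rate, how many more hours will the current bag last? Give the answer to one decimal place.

Initial rate:
Dose = 2.4 mg/kg/hr × 58 kg = 139.2 mg/hr
Concentration = 590 mg ÷ 100 mL = 5.9 mg/mL
Rate = 139.2 mg/hr ÷ 5.9 mg/mL = 23.59322 mL/hr
Volume infused so far = 23.59322 mL/hr × 2.8 hr = 66.06102 mL
Volume remaining = 100 − 66.06102 = 33.93898 mL
New rate:
Dose = 5 mg/kg/hr × 58 kg = 290 mg/hr
Rate = 290 mg/hr ÷ 5.9 mg/mL = 49.15254 mL/hr
Time remaining = 33.93898 mL ÷ 49.15254 mL/hr = 0.6904828 hr

0.7 hours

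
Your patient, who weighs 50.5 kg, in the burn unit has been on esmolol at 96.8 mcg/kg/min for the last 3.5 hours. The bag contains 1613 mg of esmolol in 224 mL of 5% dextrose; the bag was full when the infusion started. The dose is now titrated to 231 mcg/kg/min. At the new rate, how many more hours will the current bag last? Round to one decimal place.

Initial rate:
Dose = 96.8 mcg/kg/min × 50.5 kg = 4888.4 mcg/min
4888.4 mcg/min × 60 min/hr = 293304 mcg/hr
Concentration = 1613 mg ÷ 224 mL = 7.200893 mg/mL = 7200.893 mcg/mL
Rate = 293304 mcg/hr ÷ 7200.893 mcg/mL = 40.73162 mL/hr
Volume infused so far = 40.73162 mL/hr × 3.5 hr = 142.5607 mL
Volume remaining = 224 − 142.5607 = 81.43935 mL
New rate:
Dose = 231 mcg/kg/min × 50.5 kg = 11665.5 mcg/min
11665.5 mcg/min × 60 min/hr = 699930 mcg/hr
Rate = 699930 mcg/hr ÷ 7200.893 mcg/mL = 97.20045 mL/hr
Time remaining = 81.43935 mL ÷ 97.20045 mL/hr = 0.8378495 hr

0.8 hours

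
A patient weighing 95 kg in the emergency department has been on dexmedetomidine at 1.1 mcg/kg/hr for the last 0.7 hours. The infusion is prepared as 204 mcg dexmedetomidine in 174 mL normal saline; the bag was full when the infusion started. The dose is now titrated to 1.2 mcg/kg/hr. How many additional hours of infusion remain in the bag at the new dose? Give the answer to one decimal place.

Initial rate:
Dose = 1.1 mcg/kg/hr × 95 kg = 104.5 mcg/hr
Concentration = 204 mcg ÷ 174 mL = 1.172414 mcg/mL
Rate = 104.5 mcg/hr ÷ 1.172414 mcg/mL = 89.13235 mL/hr
Volume infused so far = 89.13235 mL/hr × 0.7 hr = 62.39265 mL
Volume remaining = 174 − 62.39265 = 111.6074 mL
New rate:
Dose = 1.2 mcg/kg/hr × 95 kg = 114 mcg/hr
Rate = 114 mcg/hr ÷ 1.172414 mcg/mL = 97.23529 mL/hr
Time remaining = 111.6074 mL ÷ 97.23529 mL/hr = 1.147807 hr

1.1 hours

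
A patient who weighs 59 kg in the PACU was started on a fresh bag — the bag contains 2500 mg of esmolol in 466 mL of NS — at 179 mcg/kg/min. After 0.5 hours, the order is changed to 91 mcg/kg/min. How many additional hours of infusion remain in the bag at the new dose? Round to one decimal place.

Initial rate:
Dose = 179 mcg/kg/min × 59 kg = 10561 mcg/min
10561 mcg/min × 60 min/hr = 633660 mcg/hr
Concentration = 2500 mg ÷ 466 mL = 5.364807 mg/mL = 5364.807 mcg/mL
Rate = 633660 mcg/hr ÷ 5364.807 mcg/mL = 118.1142 mL/hr
Volume infused so far = 118.1142 mL/hr × 0.5 hr = 59.05711 mL
Volume remaining = 466 − 59.05711 = 406.9429 mL
New rate:
Dose = 91 mcg/kg/min × 59 kg = 5369 mcg/min
5369 mcg/min × 60 min/hr = 322140 mcg/hr
Rate = 322140 mcg/hr ÷ 5364.807 mcg/mL = 60.0469 mL/hr
Time remaining = 406.9429 mL ÷ 60.0469 mL/hr = 6.777084 hr

6.8 hours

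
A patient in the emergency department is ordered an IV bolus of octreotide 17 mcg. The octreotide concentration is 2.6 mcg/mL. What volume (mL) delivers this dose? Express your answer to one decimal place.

6.5 mL

Volume = 17 mcg ÷ 2.6 mcg/mL = 6.538462 mL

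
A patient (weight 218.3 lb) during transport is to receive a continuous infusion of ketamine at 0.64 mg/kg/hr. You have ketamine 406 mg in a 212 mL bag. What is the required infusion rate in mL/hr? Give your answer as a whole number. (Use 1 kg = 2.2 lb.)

33 mL/hr

Weight = 218.3 lb ÷ 2.2 lb/kg = 99.22727 kg
Dose = 0.64 mg/kg/hr × 99.22727 kg = 63.50545 mg/hr
Concentration = 406 mg ÷ 212 mL = 1.915094 mg/mL
Rate = 63.50545 mg/hr ÷ 1.915094 mg/mL = 33.16048 mL/hr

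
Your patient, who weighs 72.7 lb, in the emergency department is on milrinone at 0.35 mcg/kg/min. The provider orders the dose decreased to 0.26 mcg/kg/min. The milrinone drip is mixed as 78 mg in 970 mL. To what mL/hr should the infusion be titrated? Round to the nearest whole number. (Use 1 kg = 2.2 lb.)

6 mL/hr

Weight = 72.7 lb ÷ 2.2 lb/kg = 33.04545 kg
Dose = 0.26 mcg/kg/min × 33.04545 kg = 8.591818 mcg/min
8.591818 mcg/min × 60 min/hr = 515.5091 mcg/hr
Concentration = 78 mg ÷ 970 mL = 0.08041237 mg/mL = 80.41237 mcg/mL
Rate = 515.5091 mcg/hr ÷ 80.41237 mcg/mL = 6.410818 mL/hr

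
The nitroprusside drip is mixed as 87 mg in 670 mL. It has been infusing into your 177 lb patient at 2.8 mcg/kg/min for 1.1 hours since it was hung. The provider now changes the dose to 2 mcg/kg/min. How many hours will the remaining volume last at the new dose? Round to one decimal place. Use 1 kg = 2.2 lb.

7.5 hours

Initial rate:
Weight = 177 lb ÷ 2.2 lb/kg = 80.45455 kg
Dose = 2.8 mcg/kg/min × 80.45455 kg = 225.2727 mcg/min
225.2727 mcg/min × 60 min/hr = 13516.36 mcg/hr
Concentration = 87 mg ÷ 670 mL = 0.1298507 mg/mL = 129.8507 mcg/mL
Rate = 13516.36 mcg/hr ÷ 129.8507 mcg/mL = 104.0915 mL/hr
Volume infused so far = 104.0915 mL/hr × 1.1 hr = 114.5007 mL
Volume remaining = 670 − 114.5007 = 555.4993 mL
New rate:
Dose = 2 mcg/kg/min × 80.45455 kg = 160.9091 mcg/min
160.9091 mcg/min × 60 min/hr = 9654.545 mcg/hr
Rate = 9654.545 mcg/hr ÷ 129.8507 mcg/mL = 74.3511 mL/hr
Time remaining = 555.4993 mL ÷ 74.3511 mL/hr = 7.471299 hr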